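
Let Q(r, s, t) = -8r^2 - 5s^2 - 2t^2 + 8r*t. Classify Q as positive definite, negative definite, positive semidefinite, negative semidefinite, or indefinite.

negative semidefinite

The symmetric matrix is A = [[-8, 0, 4], [0, -5, 0], [4, 0, -2]].
Applying the same elementary operations to the rows and columns of A produces a congruent diagonal matrix with entries -8, -5, 0.
That gives 2 negative, 1 zero pivots.
Hence Q is negative semidefinite.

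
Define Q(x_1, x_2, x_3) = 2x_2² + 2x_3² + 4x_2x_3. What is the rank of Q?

1

The symmetric matrix is A = [[0, 0, 0], [0, 2, 2], [0, 2, 2]].
Applying the same elementary operations to the rows and columns of A produces a congruent diagonal matrix with entries 0, 2, 0.
That gives 1 positive, 2 zero pivots.
The rank is the number of nonzero pivots: 1.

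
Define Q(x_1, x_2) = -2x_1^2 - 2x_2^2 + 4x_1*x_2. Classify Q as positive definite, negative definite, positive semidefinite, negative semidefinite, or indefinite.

negative semidefinite

Write A = [[-2, 2], [2, -2]].
Row-reducing A symmetrically gives the diagonal entries -2, 0.
That gives 1 negative, 1 zero pivots.
Hence Q is negative semidefinite.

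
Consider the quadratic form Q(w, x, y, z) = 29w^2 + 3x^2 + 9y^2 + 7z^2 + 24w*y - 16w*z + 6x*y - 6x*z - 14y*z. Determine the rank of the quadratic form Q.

4

The symmetric matrix is A = [[29, 0, 12, -8], [0, 3, 3, -3], [12, 3, 9, -7], [-8, -3, -7, 7]].
An LDLᵀ factorisation of A has diagonal entries 29, 3, 30/29, 4/3.
That gives 4 positive pivots.
The rank is the number of nonzero pivots: 4.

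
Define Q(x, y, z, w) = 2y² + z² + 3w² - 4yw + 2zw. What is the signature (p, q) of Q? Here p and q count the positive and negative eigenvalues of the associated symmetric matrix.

(2, 0)

Write A = [[0, 0, 0, 0], [0, 2, 0, -2], [0, 0, 1, 1], [0, -2, 1, 3]].
Applying the same elementary operations to the rows and columns of A produces a congruent diagonal matrix with entries 0, 2, 1, 0.
That gives 2 positive, 2 zero pivots.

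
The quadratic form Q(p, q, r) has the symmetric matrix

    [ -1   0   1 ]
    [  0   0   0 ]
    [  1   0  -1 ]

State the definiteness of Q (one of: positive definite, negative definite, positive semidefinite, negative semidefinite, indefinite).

Symmetric row and column elimination reduces A to a congruent diagonal form with pivots -1, 0, 0.
Counting signs: 1 negative, 2 zero.
Hence Q is negative semidefinite.

negative semidefinite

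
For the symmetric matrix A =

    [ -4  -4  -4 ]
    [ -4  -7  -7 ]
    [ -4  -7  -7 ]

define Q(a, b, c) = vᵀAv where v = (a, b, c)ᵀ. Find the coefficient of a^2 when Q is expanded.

The coefficient of a^2 is the diagonal entry A[1,1] = -4.

-4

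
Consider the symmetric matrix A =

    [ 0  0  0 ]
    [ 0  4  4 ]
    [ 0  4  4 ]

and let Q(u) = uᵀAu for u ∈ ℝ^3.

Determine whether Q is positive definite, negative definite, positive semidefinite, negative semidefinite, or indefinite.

Symmetric row and column elimination reduces A to a congruent diagonal form with pivots 0, 4, 0.
Counting signs: 1 positive, 2 zero.
Hence Q is positive semidefinite.

positive semidefinite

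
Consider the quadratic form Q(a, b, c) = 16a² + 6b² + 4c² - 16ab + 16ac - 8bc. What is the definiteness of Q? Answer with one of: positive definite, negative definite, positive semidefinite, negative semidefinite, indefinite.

The symmetric matrix is A = [[16, -8, 8], [-8, 6, -4], [8, -4, 4]].
Congruent diagonalization of A (simultaneous row and column reduction) yields pivots 16, 2, 0.
That gives 2 positive, 1 zero pivots.
Hence Q is positive semidefinite.

positive semidefinite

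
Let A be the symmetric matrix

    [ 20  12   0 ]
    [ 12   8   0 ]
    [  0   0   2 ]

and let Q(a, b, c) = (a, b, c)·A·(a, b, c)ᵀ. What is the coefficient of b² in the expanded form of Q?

The coefficient of b² is the diagonal entry A[2,2] = 8.

8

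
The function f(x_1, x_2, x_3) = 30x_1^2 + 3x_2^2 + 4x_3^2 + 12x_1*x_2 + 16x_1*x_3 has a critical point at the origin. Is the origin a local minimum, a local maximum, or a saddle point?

The Hessian at the origin is H = [[60, 12, 16], [12, 6, 0], [16, 0, 8]].
Symmetric row and column elimination reduces H to a congruent diagonal form with pivots 60, 18/5, 8/9.
So there are 3 positive pivots.
H is positive definite, so the origin is a strict local minimum.

local minimum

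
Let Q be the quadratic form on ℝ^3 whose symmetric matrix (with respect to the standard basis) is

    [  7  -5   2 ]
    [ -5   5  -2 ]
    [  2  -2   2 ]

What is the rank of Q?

3

Row-reducing A symmetrically gives the diagonal entries 7, 10/7, 6/5.
So there are 3 positive pivots.
The rank is the number of nonzero pivots: 3.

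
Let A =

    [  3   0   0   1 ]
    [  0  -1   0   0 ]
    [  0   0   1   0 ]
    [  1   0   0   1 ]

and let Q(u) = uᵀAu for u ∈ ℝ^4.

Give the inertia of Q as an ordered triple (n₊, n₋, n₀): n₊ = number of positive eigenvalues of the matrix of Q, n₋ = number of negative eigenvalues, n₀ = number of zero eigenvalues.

(3, 1, 0)

Congruent diagonalization of A (simultaneous row and column reduction) yields pivots 3, -1, 1, 2/3.
Counting signs: 3 positive, 1 negative.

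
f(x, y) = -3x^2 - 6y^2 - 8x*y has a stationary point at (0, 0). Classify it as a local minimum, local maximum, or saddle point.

The Hessian at the origin is H = [[-6, -8], [-8, -12]].
det H = -6·-12 − (-8)² = 8 > 0 and H[1,1] = -6 < 0, so H is negative definite.
Therefore the origin is a local maximum.

local maximum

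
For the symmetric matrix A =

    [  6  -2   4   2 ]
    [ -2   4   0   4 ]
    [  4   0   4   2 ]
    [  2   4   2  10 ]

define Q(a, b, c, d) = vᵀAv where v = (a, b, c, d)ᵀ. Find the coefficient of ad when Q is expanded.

4

The coefficient of ad is A[1,4] + A[4,1] = 2·2 = 4.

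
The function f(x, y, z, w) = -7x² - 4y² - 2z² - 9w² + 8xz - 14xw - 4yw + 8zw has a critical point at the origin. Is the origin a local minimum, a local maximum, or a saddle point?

The Hessian at the origin is H = [[-14, 0, 8, -14], [0, -8, 0, -4], [8, 0, -4, 8], [-14, -4, 8, -18]].
An LDLᵀ factorisation of H has diagonal entries -14, -8, 4/7, -2.
That gives 1 positive, 3 negative pivots.
H is indefinite, so the origin is a saddle point.

saddle point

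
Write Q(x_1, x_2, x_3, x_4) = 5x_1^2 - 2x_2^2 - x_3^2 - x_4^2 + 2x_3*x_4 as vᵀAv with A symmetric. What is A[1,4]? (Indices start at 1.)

The coefficient of x_1·x_4 in Q is 0. For a symmetric A this equals A[1,4] + A[4,1] = 2·A[1,4].
So A[1,4] = 0/2 = 0.

0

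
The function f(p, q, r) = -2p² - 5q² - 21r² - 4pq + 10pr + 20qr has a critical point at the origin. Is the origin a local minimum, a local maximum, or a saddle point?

The Hessian at the origin is H = [[-4, -4, 10], [-4, -10, 20], [10, 20, -42]].
Row-reducing H symmetrically gives the diagonal entries -4, -6, -1/3.
That gives 3 negative pivots.
H is negative definite, so the origin is a strict local maximum.

local maximum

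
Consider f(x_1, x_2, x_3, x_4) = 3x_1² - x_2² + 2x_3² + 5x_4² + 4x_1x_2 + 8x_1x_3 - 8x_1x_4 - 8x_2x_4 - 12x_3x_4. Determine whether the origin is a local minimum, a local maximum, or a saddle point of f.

The Hessian at the origin is H = [[6, 4, 8, -8], [4, -2, 0, -8], [8, 0, 4, -12], [-8, -8, -12, 10]].
Congruent diagonalization of H (simultaneous row and column reduction) yields pivots 6, -14/3, -4/7, 6.
Counting signs: 2 positive, 2 negative.
H is indefinite, so the origin is a saddle point.

saddle point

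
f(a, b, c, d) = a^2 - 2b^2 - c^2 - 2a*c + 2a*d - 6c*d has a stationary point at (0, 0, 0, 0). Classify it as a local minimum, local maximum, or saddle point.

The Hessian at the origin is H = [[2, 0, -2, 2], [0, -4, 0, 0], [-2, 0, -2, -6], [2, 0, -6, 0]].
An LDLᵀ factorisation of H has diagonal entries 2, -4, -4, 2.
Counting signs: 2 positive, 2 negative.
H is indefinite, so the origin is a saddle point.

saddle point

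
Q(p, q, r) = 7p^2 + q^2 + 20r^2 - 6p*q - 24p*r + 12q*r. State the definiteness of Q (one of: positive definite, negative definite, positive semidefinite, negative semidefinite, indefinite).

Write A = [[7, -3, -12], [-3, 1, 6], [-12, 6, 20]].
Symmetric row and column elimination reduces A to a congruent diagonal form with pivots 7, -2/7, 2.
So there are 2 positive, 1 negative pivots.
Hence Q is indefinite.

indefinite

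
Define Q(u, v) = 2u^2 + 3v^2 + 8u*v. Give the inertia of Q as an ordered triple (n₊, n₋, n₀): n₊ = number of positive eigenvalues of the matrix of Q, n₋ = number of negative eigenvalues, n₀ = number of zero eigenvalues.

(1, 1, 0)

The associated matrix is A = [[2, 4], [4, 3]].
An LDLᵀ factorisation of A has diagonal entries 2, -5.
So there are 1 positive, 1 negative pivots.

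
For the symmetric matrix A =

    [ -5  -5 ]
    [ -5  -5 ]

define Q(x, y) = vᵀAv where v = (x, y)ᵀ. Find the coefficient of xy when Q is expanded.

The coefficient of xy is A[1,2] + A[2,1] = 2·(-5) = -10.

-10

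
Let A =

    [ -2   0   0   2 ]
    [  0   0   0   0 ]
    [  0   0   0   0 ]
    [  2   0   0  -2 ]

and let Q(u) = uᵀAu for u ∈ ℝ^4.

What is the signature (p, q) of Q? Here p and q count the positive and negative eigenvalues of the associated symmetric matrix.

Congruent diagonalization of A (simultaneous row and column reduction) yields pivots -2, 0, 0, 0.
That gives 1 negative, 3 zero pivots.

(0, 1)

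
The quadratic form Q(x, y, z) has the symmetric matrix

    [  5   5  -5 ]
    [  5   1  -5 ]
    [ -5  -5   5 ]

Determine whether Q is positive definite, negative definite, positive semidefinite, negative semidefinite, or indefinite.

Row-reducing A symmetrically gives the diagonal entries 5, -4, 0.
That gives 1 positive, 1 negative, 1 zero pivots.
Hence Q is indefinite.

indefinite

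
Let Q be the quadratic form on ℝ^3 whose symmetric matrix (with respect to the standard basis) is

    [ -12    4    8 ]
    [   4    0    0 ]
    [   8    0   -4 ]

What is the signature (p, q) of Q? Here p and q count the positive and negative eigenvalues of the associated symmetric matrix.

(1, 2)

Congruent diagonalization of A (simultaneous row and column reduction) yields pivots -12, 4/3, -4.
So there are 1 positive, 2 negative pivots.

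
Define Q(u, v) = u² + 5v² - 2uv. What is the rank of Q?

2

The associated matrix is A = [[1, -1], [-1, 5]].
Symmetric row and column elimination reduces A to a congruent diagonal form with pivots 1, 4.
Counting signs: 2 positive.
The rank is the number of nonzero pivots: 2.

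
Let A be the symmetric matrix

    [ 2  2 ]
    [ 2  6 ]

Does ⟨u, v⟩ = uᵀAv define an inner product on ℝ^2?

yes

For the 2×2 matrix [[2, 2], [2, 6]]: det = 2·6 − (2)² = 8, trace = 8.
det > 0 so both eigenvalues share the sign of the trace; trace = 8 > 0 ⇒ both positive.
⟨·,·⟩ is an inner product exactly when A is positive definite.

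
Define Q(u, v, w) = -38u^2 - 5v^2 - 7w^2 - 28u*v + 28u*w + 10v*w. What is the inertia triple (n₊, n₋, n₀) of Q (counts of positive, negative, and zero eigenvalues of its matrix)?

(1, 2, 0)

Write A = [[-38, -14, 14], [-14, -5, 5], [14, 5, -7]].
Row-reducing A symmetrically gives the diagonal entries -38, 3/19, -2.
So there are 1 positive, 2 negative pivots.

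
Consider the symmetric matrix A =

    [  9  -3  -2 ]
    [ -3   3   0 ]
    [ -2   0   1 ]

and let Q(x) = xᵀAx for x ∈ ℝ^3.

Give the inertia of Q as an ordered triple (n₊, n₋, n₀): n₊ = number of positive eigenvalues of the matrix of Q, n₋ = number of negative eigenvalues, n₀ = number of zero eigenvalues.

Symmetric row and column elimination reduces A to a congruent diagonal form with pivots 9, 2, 1/3.
So there are 3 positive pivots.

(3, 0, 0)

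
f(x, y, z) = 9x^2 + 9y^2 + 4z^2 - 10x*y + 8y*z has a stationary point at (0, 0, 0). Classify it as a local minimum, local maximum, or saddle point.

local minimum

The Hessian at the origin is H = [[18, -10, 0], [-10, 18, 8], [0, 8, 8]].
Applying the same elementary operations to the rows and columns of H produces a congruent diagonal matrix with entries 18, 112/9, 20/7.
So there are 3 positive pivots.
H is positive definite, so the origin is a strict local minimum.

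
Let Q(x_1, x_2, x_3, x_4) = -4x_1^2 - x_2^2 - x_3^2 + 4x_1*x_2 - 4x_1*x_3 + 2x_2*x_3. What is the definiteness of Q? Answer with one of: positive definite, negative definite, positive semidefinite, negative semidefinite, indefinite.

negative semidefinite

The associated matrix is A = [[-4, 2, -2, 0], [2, -1, 1, 0], [-2, 1, -1, 0], [0, 0, 0, 0]].
Symmetric row and column elimination reduces A to a congruent diagonal form with pivots -4, 0, 0, 0.
So there are 1 negative, 3 zero pivots.
Hence Q is negative semidefinite.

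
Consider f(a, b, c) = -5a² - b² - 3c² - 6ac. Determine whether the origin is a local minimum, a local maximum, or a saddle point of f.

The Hessian at the origin is H = [[-10, 0, -6], [0, -2, 0], [-6, 0, -6]].
Symmetric row and column elimination reduces H to a congruent diagonal form with pivots -10, -2, -12/5.
That gives 3 negative pivots.
H is negative definite, so the origin is a strict local maximum.

local maximum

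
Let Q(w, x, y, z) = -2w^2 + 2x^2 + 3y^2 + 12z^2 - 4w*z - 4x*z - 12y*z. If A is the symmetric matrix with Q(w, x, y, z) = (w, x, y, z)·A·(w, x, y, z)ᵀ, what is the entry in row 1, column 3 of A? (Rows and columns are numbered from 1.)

0

The coefficient of w·y in Q is 0. For a symmetric A this equals A[1,3] + A[3,1] = 2·A[1,3].
So A[1,3] = 0/2 = 0.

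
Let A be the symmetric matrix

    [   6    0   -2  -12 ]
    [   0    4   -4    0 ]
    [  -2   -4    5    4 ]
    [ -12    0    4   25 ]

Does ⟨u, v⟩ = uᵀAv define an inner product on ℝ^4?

yes

Applying the same elementary operations to the rows and columns of A produces a congruent diagonal matrix with entries 6, 4, 1/3, 1.
So there are 4 positive pivots.
Hence Q is positive definite.
⟨·,·⟩ is an inner product exactly when A is positive definite.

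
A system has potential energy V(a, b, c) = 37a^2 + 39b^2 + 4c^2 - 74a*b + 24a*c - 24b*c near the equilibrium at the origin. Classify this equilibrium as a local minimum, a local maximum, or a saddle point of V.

The Hessian at the origin is H = [[74, -74, 24], [-74, 78, -24], [24, -24, 8]].
Congruent diagonalization of H (simultaneous row and column reduction) yields pivots 74, 4, 8/37.
Counting signs: 3 positive.
H is positive definite, so the origin is a strict local minimum.

local minimum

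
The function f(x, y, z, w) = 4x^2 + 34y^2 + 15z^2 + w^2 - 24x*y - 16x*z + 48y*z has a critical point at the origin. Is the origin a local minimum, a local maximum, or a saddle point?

The Hessian at the origin is H = [[8, -24, -16, 0], [-24, 68, 48, 0], [-16, 48, 30, 0], [0, 0, 0, 2]].
Applying the same elementary operations to the rows and columns of H produces a congruent diagonal matrix with entries 8, -4, -2, 2.
Counting signs: 2 positive, 2 negative.
H is indefinite, so the origin is a saddle point.

saddle point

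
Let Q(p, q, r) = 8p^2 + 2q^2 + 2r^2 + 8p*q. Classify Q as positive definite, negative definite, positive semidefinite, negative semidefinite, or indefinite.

The symmetric matrix is A = [[8, 4, 0], [4, 2, 0], [0, 0, 2]].
Row-reducing A symmetrically gives the diagonal entries 8, 0, 2.
Counting signs: 2 positive, 1 zero.
Hence Q is positive semidefinite.

positive semidefinite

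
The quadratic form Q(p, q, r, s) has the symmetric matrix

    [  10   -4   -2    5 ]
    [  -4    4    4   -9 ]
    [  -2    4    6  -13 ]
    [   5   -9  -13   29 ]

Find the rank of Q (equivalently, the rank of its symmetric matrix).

An LDLᵀ factorisation of A has diagonal entries 10, 12/5, 4/3, 3/4.
That gives 4 positive pivots.
The rank is the number of nonzero pivots: 4.

4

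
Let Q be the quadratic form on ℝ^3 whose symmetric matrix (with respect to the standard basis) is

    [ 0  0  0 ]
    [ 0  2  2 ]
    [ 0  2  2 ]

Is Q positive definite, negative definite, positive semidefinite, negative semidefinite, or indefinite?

Symmetric row and column elimination reduces A to a congruent diagonal form with pivots 0, 2, 0.
That gives 1 positive, 2 zero pivots.
Hence Q is positive semidefinite.

positive semidefinite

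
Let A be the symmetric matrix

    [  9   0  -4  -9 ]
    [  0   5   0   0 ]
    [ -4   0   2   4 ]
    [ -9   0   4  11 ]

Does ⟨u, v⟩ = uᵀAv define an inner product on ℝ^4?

Applying the same elementary operations to the rows and columns of A produces a congruent diagonal matrix with entries 9, 5, 2/9, 2.
That gives 4 positive pivots.
Hence Q is positive definite.
⟨·,·⟩ is an inner product exactly when A is positive definite.

yes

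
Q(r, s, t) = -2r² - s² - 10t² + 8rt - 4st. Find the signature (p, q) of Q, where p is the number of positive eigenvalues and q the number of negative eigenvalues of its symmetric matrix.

The symmetric matrix is A = [[-2, 0, 4], [0, -1, -2], [4, -2, -10]].
Row-reducing A symmetrically gives the diagonal entries -2, -1, 2.
Counting signs: 1 positive, 2 negative.

(1, 2)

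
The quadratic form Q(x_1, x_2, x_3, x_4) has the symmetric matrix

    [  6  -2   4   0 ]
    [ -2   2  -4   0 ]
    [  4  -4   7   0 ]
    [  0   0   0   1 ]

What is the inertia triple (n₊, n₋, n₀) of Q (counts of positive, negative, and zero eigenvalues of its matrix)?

(3, 1, 0)

Symmetric row and column elimination reduces A to a congruent diagonal form with pivots 6, 4/3, -1, 1.
So there are 3 positive, 1 negative pivots.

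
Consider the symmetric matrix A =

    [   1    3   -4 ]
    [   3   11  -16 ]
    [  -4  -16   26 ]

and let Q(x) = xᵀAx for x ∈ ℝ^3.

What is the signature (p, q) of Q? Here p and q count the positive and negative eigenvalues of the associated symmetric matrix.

An LDLᵀ factorisation of A has diagonal entries 1, 2, 2.
So there are 3 positive pivots.

(3, 0)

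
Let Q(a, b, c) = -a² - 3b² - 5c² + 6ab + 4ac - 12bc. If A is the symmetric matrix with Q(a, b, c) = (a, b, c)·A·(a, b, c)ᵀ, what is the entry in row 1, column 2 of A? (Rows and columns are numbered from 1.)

The coefficient of a·b in Q is 6. For a symmetric A this equals A[1,2] + A[2,1] = 2·A[1,2].
So A[1,2] = 6/2 = 3.

3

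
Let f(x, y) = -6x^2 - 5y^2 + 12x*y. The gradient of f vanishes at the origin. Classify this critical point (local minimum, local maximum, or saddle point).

The Hessian at the origin is H = [[-12, 12], [12, -10]].
det H = -12·-10 − (12)² = -24 < 0, so H is indefinite.
Therefore the origin is a saddle point.

saddle point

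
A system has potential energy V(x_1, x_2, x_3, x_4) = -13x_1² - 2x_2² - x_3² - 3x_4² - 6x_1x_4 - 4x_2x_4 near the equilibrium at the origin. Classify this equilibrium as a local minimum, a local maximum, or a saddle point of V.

local maximum

The Hessian at the origin is H = [[-26, 0, 0, -6], [0, -4, 0, -4], [0, 0, -2, 0], [-6, -4, 0, -6]].
Row-reducing H symmetrically gives the diagonal entries -26, -4, -2, -8/13.
That gives 4 negative pivots.
H is negative definite, so the origin is a strict local maximum.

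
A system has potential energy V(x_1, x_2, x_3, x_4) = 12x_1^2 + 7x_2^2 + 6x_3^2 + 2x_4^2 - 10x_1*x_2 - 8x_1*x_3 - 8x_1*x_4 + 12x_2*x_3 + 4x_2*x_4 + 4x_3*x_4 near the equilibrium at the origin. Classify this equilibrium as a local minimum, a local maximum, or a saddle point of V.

local minimum

The Hessian at the origin is H = [[24, -10, -8, -8], [-10, 14, 12, 4], [-8, 12, 12, 4], [-8, 4, 4, 4]].
Congruent diagonalization of H (simultaneous row and column reduction) yields pivots 24, 59/6, 100/59, 24/25.
So there are 4 positive pivots.
H is positive definite, so the origin is a strict local minimum.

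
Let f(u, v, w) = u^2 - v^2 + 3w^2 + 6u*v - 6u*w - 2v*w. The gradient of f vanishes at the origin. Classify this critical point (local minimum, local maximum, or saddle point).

The Hessian at the origin is H = [[2, 6, -6], [6, -2, -2], [-6, -2, 6]].
Applying the same elementary operations to the rows and columns of H produces a congruent diagonal matrix with entries 2, -20, 4/5.
Counting signs: 2 positive, 1 negative.
H is indefinite, so the origin is a saddle point.

saddle point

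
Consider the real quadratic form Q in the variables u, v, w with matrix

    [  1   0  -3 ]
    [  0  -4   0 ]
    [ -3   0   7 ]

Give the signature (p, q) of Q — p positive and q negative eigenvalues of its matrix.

(1, 2)

Row-reducing A symmetrically gives the diagonal entries 1, -4, -2.
That gives 1 positive, 2 negative pivots.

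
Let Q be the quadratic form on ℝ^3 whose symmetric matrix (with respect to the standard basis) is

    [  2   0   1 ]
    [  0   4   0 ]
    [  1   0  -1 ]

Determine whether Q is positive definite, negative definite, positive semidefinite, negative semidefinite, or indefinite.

Applying the same elementary operations to the rows and columns of A produces a congruent diagonal matrix with entries 2, 4, -3/2.
So there are 2 positive, 1 negative pivots.
Hence Q is indefinite.

indefinite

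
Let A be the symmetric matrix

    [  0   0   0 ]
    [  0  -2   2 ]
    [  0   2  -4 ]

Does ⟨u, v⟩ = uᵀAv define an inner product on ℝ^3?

Applying the same elementary operations to the rows and columns of A produces a congruent diagonal matrix with entries 0, -2, -2.
Counting signs: 2 negative, 1 zero.
Hence Q is negative semidefinite.
⟨·,·⟩ is an inner product exactly when A is positive definite.

no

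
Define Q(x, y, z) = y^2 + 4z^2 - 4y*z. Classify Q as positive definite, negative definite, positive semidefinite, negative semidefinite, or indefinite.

positive semidefinite

The associated matrix is A = [[0, 0, 0], [0, 1, -2], [0, -2, 4]].
Symmetric row and column elimination reduces A to a congruent diagonal form with pivots 0, 1, 0.
That gives 1 positive, 2 zero pivots.
Hence Q is positive semidefinite.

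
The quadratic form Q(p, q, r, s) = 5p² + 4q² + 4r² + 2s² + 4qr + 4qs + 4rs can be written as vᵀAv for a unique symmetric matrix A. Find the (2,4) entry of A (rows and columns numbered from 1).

2

The coefficient of q·s in Q is 4. For a symmetric A this equals A[2,4] + A[4,2] = 2·A[2,4].
So A[2,4] = 4/2 = 2.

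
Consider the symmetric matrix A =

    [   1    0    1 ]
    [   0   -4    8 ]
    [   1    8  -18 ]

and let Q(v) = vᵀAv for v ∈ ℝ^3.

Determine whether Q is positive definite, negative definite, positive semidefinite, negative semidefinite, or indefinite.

Applying the same elementary operations to the rows and columns of A produces a congruent diagonal matrix with entries 1, -4, -3.
That gives 1 positive, 2 negative pivots.
Hence Q is indefinite.

indefinite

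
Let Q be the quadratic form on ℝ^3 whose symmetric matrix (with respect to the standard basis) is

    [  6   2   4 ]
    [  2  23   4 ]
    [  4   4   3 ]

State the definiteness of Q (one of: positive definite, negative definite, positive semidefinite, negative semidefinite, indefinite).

positive definite

Applying the same elementary operations to the rows and columns of A produces a congruent diagonal matrix with entries 6, 67/3, 1/67.
That gives 3 positive pivots.
Hence Q is positive definite.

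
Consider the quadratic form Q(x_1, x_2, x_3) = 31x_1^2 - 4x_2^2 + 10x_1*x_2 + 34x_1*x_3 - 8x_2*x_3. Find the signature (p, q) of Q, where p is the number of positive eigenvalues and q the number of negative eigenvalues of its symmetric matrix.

(2, 1)

The associated matrix is A = [[31, 5, 17], [5, -4, -4], [17, -4, 0]].
Row-reducing A symmetrically gives the diagonal entries 31, -149/31, 20/149.
Counting signs: 2 positive, 1 negative.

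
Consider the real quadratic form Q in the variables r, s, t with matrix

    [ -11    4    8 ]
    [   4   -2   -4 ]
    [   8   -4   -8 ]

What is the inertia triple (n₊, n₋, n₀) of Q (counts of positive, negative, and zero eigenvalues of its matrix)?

(0, 2, 1)

Row-reducing A symmetrically gives the diagonal entries -11, -6/11, 0.
That gives 2 negative, 1 zero pivots.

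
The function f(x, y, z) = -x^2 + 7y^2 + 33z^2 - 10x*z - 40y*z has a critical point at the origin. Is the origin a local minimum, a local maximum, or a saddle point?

The Hessian at the origin is H = [[-2, 0, -10], [0, 14, -40], [-10, -40, 66]].
Congruent diagonalization of H (simultaneous row and column reduction) yields pivots -2, 14, 12/7.
So there are 2 positive, 1 negative pivots.
H is indefinite, so the origin is a saddle point.

saddle point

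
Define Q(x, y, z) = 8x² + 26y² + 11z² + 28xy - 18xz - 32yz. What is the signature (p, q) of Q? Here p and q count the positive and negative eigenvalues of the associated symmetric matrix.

The symmetric matrix is A = [[8, 14, -9], [14, 26, -16], [-9, -16, 11]].
An LDLᵀ factorisation of A has diagonal entries 8, 3/2, 5/6.
That gives 3 positive pivots.

(3, 0)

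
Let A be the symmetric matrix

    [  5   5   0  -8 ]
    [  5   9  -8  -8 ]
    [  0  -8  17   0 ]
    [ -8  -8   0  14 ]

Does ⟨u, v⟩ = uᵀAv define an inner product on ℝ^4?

Applying the same elementary operations to the rows and columns of A produces a congruent diagonal matrix with entries 5, 4, 1, 6/5.
Counting signs: 4 positive.
Hence Q is positive definite.
⟨·,·⟩ is an inner product exactly when A is positive definite.

yes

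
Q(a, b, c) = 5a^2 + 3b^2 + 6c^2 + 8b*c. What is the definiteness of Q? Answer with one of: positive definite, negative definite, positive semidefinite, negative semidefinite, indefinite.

The symmetric matrix of Q is A = [[5, 0, 0], [0, 3, 4], [0, 4, 6]].
Leading principal minors: Δ_1 = 5, Δ_2 = 15, Δ_3 = 10.
All leading principal minors are positive, so by Sylvester's criterion Q is positive definite.

positive definite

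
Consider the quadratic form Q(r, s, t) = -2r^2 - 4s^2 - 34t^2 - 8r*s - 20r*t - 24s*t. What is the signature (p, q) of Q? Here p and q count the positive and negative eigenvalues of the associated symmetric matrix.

(1, 1)

Write A = [[-2, -4, -10], [-4, -4, -12], [-10, -12, -34]].
Symmetric row and column elimination reduces A to a congruent diagonal form with pivots -2, 4, 0.
That gives 1 positive, 1 negative, 1 zero pivots.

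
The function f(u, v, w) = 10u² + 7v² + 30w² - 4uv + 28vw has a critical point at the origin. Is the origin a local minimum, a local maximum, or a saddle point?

local minimum

The Hessian at the origin is H = [[20, -4, 0], [-4, 14, 28], [0, 28, 60]].
Symmetric row and column elimination reduces H to a congruent diagonal form with pivots 20, 66/5, 20/33.
Counting signs: 3 positive.
H is positive definite, so the origin is a strict local minimum.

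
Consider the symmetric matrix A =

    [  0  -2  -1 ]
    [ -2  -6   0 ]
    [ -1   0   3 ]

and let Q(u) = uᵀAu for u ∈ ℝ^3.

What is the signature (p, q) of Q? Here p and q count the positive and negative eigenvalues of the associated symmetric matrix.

By Sylvester's law of inertia any congruent diagonalization of A has 2 positive, 1 negative and 0 zero entries.

(2, 1)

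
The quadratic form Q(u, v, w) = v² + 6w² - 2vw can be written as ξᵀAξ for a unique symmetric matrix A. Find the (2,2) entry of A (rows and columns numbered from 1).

The coefficient of v² in Q is 1, and that is exactly A[2,2].

1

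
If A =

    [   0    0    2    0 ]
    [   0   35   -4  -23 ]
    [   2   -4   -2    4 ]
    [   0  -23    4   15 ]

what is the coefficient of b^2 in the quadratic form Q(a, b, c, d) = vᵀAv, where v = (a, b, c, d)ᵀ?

The coefficient of b^2 is the diagonal entry A[2,2] = 35.

35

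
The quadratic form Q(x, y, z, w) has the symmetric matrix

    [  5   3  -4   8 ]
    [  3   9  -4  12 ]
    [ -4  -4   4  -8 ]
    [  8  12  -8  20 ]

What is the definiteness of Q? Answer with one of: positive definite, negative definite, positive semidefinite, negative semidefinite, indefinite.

positive semidefinite

Row-reducing A symmetrically gives the diagonal entries 5, 36/5, 4/9, 0.
That gives 3 positive, 1 zero pivots.
Hence Q is positive semidefinite.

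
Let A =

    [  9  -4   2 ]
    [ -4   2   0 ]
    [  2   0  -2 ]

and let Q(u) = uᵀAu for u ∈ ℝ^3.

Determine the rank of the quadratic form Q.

Symmetric row and column elimination reduces A to a congruent diagonal form with pivots 9, 2/9, -6.
That gives 2 positive, 1 negative pivots.
The rank is the number of nonzero pivots: 3.

3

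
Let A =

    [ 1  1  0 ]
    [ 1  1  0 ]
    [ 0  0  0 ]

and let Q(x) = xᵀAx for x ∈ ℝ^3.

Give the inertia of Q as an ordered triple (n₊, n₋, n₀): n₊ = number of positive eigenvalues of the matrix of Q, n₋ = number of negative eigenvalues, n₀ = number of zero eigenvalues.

(1, 0, 2)

Applying the same elementary operations to the rows and columns of A produces a congruent diagonal matrix with entries 1, 0, 0.
Counting signs: 1 positive, 2 zero.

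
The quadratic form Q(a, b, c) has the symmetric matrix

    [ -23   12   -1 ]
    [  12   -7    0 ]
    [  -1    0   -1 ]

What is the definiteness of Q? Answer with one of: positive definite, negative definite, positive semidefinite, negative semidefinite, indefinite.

Congruent diagonalization of A (simultaneous row and column reduction) yields pivots -23, -17/23, -10/17.
So there are 3 negative pivots.
Hence Q is negative definite.

negative definite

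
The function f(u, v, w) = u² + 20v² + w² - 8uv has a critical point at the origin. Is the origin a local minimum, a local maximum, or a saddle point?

local minimum

The Hessian at the origin is H = [[2, -8, 0], [-8, 40, 0], [0, 0, 2]].
Congruent diagonalization of H (simultaneous row and column reduction) yields pivots 2, 8, 2.
Counting signs: 3 positive.
H is positive definite, so the origin is a strict local minimum.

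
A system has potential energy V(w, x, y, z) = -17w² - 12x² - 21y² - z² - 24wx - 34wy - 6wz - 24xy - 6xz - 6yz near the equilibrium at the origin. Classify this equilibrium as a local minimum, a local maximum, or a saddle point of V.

The Hessian at the origin is H = [[-34, -24, -34, -6], [-24, -24, -24, -6], [-34, -24, -42, -6], [-6, -6, -6, -2]].
Row-reducing H symmetrically gives the diagonal entries -34, -120/17, -8, -1/2.
Counting signs: 4 negative.
H is negative definite, so the origin is a strict local maximum.

local maximum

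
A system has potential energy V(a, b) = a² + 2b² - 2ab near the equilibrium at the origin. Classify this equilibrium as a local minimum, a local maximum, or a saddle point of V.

The Hessian at the origin is H = [[2, -2], [-2, 4]].
det H = 2·4 − (-2)² = 4 > 0 and H[1,1] = 2 > 0, so H is positive definite.
Therefore the origin is a local minimum.

local minimum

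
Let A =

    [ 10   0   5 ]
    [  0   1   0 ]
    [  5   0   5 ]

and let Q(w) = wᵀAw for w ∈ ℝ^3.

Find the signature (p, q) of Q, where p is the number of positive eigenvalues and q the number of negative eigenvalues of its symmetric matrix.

(3, 0)

Congruent diagonalization of A (simultaneous row and column reduction) yields pivots 10, 1, 5/2.
Counting signs: 3 positive.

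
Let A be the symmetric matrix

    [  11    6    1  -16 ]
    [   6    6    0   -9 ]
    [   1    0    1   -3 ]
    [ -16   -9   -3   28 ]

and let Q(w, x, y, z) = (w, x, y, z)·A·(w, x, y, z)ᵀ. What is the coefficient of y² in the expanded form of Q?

1

The coefficient of y² is the diagonal entry A[3,3] = 1.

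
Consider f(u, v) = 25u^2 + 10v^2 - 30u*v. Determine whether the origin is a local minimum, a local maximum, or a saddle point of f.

The Hessian at the origin is H = [[50, -30], [-30, 20]].
det H = 50·20 − (-30)² = 100 > 0 and H[1,1] = 50 > 0, so H is positive definite.
Therefore the origin is a local minimum.

local minimum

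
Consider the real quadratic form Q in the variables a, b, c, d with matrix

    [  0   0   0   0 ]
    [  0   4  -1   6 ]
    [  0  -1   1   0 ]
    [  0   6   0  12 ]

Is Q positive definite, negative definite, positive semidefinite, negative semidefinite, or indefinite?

Row-reducing A symmetrically gives the diagonal entries 0, 4, 3/4, 0.
So there are 2 positive, 2 zero pivots.
Hence Q is positive semidefinite.

positive semidefinite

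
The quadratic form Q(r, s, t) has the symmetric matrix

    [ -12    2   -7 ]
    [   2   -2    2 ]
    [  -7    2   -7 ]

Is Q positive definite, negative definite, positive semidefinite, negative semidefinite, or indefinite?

Leading principal minors: Δ_1 = -12, Δ_2 = 20, Δ_3 = -50.
The signs alternate starting with Δ_1 < 0, so by Sylvester's criterion Q is negative definite.

negative definite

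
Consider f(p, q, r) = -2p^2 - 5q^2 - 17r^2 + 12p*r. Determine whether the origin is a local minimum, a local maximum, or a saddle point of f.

The Hessian at the origin is H = [[-4, 0, 12], [0, -10, 0], [12, 0, -34]].
Applying the same elementary operations to the rows and columns of H produces a congruent diagonal matrix with entries -4, -10, 2.
Counting signs: 1 positive, 2 negative.
H is indefinite, so the origin is a saddle point.

saddle point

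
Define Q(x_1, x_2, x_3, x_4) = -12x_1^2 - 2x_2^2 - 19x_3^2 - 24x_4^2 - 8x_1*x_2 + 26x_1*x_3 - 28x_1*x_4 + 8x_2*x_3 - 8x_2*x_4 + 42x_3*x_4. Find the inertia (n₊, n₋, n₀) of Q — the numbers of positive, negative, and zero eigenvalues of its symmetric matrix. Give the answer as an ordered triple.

(0, 4, 0)

Write A = [[-12, -4, 13, -14], [-4, -2, 4, -4], [13, 4, -19, 21], [-14, -4, 21, -24]].
Symmetric row and column elimination reduces A to a congruent diagonal form with pivots -12, -2/3, -19/4, -12/19.
That gives 4 negative pivots.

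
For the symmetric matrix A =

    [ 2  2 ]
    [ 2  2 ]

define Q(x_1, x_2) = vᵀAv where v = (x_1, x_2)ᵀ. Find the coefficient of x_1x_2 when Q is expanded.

The coefficient of x_1x_2 is A[1,2] + A[2,1] = 2·2 = 4.

4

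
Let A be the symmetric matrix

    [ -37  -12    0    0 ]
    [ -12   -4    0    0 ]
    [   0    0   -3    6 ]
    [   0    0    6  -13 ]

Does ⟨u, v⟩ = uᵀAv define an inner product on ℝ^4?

Leading principal minors: Δ_1 = -37, Δ_2 = 4, Δ_3 = -12, Δ_4 = 12.
The signs alternate starting with Δ_1 < 0, so by Sylvester's criterion Q is negative definite.
⟨·,·⟩ is an inner product exactly when A is positive definite.

no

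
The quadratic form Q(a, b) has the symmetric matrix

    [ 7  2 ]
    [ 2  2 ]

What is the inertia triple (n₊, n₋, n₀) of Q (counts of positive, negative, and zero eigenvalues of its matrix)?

An LDLᵀ factorisation of A has diagonal entries 7, 10/7.
Counting signs: 2 positive.

(2, 0, 0)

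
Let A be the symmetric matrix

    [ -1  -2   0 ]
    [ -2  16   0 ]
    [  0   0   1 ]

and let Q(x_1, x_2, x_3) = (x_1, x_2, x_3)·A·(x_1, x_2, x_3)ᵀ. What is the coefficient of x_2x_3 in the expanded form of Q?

0

The coefficient of x_2x_3 is A[2,3] + A[3,2] = 2·0 = 0.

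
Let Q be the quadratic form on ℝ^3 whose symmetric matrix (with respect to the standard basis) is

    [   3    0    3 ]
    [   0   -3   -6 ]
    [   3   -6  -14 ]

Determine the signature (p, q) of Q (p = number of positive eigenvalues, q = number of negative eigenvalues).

(1, 2)

Applying the same elementary operations to the rows and columns of A produces a congruent diagonal matrix with entries 3, -3, -5.
So there are 1 positive, 2 negative pivots.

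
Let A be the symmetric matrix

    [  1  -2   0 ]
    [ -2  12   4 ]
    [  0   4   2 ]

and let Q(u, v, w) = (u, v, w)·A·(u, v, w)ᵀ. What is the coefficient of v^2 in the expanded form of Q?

The coefficient of v^2 is the diagonal entry A[2,2] = 12.

12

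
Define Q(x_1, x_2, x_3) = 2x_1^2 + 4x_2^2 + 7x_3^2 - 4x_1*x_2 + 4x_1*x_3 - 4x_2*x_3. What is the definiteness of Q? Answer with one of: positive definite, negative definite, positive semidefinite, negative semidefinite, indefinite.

The symmetric matrix of Q is A = [[2, -2, 2], [-2, 4, -2], [2, -2, 7]].
Leading principal minors: Δ_1 = 2, Δ_2 = 4, Δ_3 = 20.
All leading principal minors are positive, so by Sylvester's criterion Q is positive definite.

positive definite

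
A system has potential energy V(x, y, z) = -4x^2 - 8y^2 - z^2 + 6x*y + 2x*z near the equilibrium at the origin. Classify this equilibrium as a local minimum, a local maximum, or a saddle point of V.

local maximum

The Hessian at the origin is H = [[-8, 6, 2], [6, -16, 0], [2, 0, -2]].
An LDLᵀ factorisation of H has diagonal entries -8, -23/2, -30/23.
That gives 3 negative pivots.
H is negative definite, so the origin is a strict local maximum.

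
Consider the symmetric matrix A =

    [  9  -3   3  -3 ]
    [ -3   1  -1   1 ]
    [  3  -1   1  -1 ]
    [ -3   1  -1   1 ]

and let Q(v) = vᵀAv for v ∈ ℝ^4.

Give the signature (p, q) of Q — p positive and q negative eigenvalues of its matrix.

Applying the same elementary operations to the rows and columns of A produces a congruent diagonal matrix with entries 9, 0, 0, 0.
So there are 1 positive, 3 zero pivots.

(1, 0)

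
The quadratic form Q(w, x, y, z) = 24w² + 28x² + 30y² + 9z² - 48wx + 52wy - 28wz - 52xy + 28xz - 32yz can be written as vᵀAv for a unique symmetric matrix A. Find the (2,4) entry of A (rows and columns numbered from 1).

The coefficient of x·z in Q is 28. For a symmetric A this equals A[2,4] + A[4,2] = 2·A[2,4].
So A[2,4] = 28/2 = 14.

14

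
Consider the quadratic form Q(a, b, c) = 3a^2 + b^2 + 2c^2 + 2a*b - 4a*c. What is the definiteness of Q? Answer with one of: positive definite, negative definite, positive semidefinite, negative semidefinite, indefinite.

The associated matrix is A = [[3, 1, -2], [1, 1, 0], [-2, 0, 2]].
Congruent diagonalization of A (simultaneous row and column reduction) yields pivots 3, 2/3, 0.
That gives 2 positive, 1 zero pivots.
Hence Q is positive semidefinite.

positive semidefinite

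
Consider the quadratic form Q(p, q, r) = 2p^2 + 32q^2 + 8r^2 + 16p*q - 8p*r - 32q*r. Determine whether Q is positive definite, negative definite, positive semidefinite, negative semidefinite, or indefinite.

positive semidefinite

The symmetric matrix is A = [[2, 8, -4], [8, 32, -16], [-4, -16, 8]].
Congruent diagonalization of A (simultaneous row and column reduction) yields pivots 2, 0, 0.
Counting signs: 1 positive, 2 zero.
Hence Q is positive semidefinite.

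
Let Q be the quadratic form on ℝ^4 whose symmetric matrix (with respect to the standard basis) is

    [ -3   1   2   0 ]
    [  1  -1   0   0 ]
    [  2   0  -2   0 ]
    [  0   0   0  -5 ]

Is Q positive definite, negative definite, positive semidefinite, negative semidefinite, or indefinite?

Symmetric row and column elimination reduces A to a congruent diagonal form with pivots -3, -2/3, 0, -5.
That gives 3 negative, 1 zero pivots.
Hence Q is negative semidefinite.

negative semidefinite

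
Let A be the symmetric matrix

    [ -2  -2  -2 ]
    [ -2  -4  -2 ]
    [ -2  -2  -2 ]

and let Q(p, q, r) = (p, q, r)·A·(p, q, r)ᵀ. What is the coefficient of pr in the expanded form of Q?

The coefficient of pr is A[1,3] + A[3,1] = 2·(-2) = -4.

-4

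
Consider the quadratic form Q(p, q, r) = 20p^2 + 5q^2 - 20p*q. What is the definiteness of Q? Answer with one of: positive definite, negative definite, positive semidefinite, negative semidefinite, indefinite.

Write A = [[20, -10, 0], [-10, 5, 0], [0, 0, 0]].
Symmetric row and column elimination reduces A to a congruent diagonal form with pivots 20, 0, 0.
Counting signs: 1 positive, 2 zero.
Hence Q is positive semidefinite.

positive semidefinite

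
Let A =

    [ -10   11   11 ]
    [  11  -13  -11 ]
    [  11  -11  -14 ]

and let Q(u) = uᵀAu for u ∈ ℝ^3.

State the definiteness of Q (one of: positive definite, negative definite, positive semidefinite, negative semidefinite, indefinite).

negative definite

Row-reducing A symmetrically gives the diagonal entries -10, -9/10, -5/9.
Counting signs: 3 negative.
Hence Q is negative definite.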